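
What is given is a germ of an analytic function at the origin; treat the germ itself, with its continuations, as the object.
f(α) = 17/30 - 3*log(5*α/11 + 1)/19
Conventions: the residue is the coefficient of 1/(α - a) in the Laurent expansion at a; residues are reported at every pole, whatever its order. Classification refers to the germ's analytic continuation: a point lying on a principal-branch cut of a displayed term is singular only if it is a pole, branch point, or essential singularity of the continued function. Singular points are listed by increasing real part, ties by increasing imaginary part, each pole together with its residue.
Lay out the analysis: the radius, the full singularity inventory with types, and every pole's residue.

Branch term (-3/19)*log(1 - α/(-11/5)): its argument vanishes at α = -11/5, a logarithmic branch point, modulus 11/5.
The radius of convergence is the smallest modulus among the singular points: 11/5.

Radius of convergence at 0: 11/5.
At -11/5: a logarithmic branch point.


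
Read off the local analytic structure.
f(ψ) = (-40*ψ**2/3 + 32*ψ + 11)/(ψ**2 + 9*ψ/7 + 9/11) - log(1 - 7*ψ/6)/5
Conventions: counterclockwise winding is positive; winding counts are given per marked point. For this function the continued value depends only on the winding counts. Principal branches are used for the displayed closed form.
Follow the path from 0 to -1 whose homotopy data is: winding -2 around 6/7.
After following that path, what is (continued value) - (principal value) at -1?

The rational part is single-valued and drops out of the difference; each branch term changes only by its own monodromy.
(-1/5)*log(1 - ψ/(6/7)): each positive loop around 6/7 adds 2*pi*i to the log, so winding -2 contributes (-1/5)*(-2)*2*pi*i = (4/5)*pi*i.
Summing the contributions at ψ = -1 gives (4/5)*pi*i.

Continued minus principal equals (4/5)*pi*i.


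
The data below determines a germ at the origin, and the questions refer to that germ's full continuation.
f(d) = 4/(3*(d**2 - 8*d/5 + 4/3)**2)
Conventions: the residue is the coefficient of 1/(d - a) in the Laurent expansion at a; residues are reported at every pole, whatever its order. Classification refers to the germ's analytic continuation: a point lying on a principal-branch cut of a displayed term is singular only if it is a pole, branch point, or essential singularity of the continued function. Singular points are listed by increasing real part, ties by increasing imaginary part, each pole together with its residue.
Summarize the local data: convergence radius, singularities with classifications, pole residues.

Denominator factor (d**2 - 8*d/5 + 4/3)^2: discriminant -208/75, complex-conjugate roots (4/5) + ((2/15)*sqrt(39))*i and (4/5) - ((2/15)*sqrt(39))*i; poles of order 2, moduli (2/3)*sqrt(3) and (2/3)*sqrt(3).
The radius of convergence is the smallest modulus among the singular points: (2/3)*sqrt(3).
The factor d**2 - 8*d/5 + 4/3 splits as (d - a)(d - a') with a = (4/5) - ((2/15)*sqrt(39))*i, a' = (4/5) + ((2/15)*sqrt(39))*i. At the order-2 pole a set g(d) = (d - a)^2*f(d) = [4/3] / (d - a')^2.
Order-2 pole: residue = g'(a); g'((4/5) - ((2/15)*sqrt(39))*i) = ((125/1352)*sqrt(39))*i, so the residue is ((125/1352)*sqrt(39))*i.
The factor d**2 - 8*d/5 + 4/3 splits as (d - a)(d - a') with a = (4/5) + ((2/15)*sqrt(39))*i, a' = (4/5) - ((2/15)*sqrt(39))*i. At the order-2 pole a set g(d) = (d - a)^2*f(d) = [4/3] / (d - a')^2.
Order-2 pole: residue = g'(a); g'((4/5) + ((2/15)*sqrt(39))*i) = -((125/1352)*sqrt(39))*i, so the residue is -((125/1352)*sqrt(39))*i.
List the singular points by increasing real part (a conjugate pair: the negative imaginary part first).

Radius of convergence at 0: (2/3)*sqrt(3).
At (4/5) - ((2/15)*sqrt(39))*i: a pole of order 2; residue ((125/1352)*sqrt(39))*i.
At (4/5) + ((2/15)*sqrt(39))*i: a pole of order 2; residue -((125/1352)*sqrt(39))*i.


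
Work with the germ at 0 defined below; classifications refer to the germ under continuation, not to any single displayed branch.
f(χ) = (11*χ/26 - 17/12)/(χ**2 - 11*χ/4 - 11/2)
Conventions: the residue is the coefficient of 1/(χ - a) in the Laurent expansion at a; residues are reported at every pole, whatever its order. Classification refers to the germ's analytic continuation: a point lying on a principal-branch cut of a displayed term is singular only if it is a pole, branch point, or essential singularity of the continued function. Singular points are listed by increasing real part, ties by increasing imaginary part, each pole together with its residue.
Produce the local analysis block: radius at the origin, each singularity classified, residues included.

Denominator factor (χ**2 - 11*χ/4 - 11/2): discriminant 473/16, real irrational roots 11/8 + (1/8)*sqrt(473) and 11/8 - (1/8)*sqrt(473); poles of order 1, moduli 11/8 + (1/8)*sqrt(473) and -11/8 + (1/8)*sqrt(473).
The radius of convergence is the smallest modulus among the singular points: -11/8 + (1/8)*sqrt(473).
The factor χ**2 - 11*χ/4 - 11/2 splits as (χ - a)(χ - a') with a = 11/8 - (1/8)*sqrt(473), a' = 11/8 + (1/8)*sqrt(473). At the order-1 pole a set g(χ) = (χ - a)*f(χ) = [11*χ/26 - 17/12] / (χ - a').
Simple pole: residue = g(a) at a = 11/8 - (1/8)*sqrt(473), which is 11/52 + (521/73788)*sqrt(473).
The factor χ**2 - 11*χ/4 - 11/2 splits as (χ - a)(χ - a') with a = 11/8 + (1/8)*sqrt(473), a' = 11/8 - (1/8)*sqrt(473). At the order-1 pole a set g(χ) = (χ - a)*f(χ) = [11*χ/26 - 17/12] / (χ - a').
Simple pole: residue = g(a) at a = 11/8 + (1/8)*sqrt(473), which is 11/52 - (521/73788)*sqrt(473).
List the singular points by increasing real part (a conjugate pair: the negative imaginary part first).

Radius of convergence at 0: -11/8 + (1/8)*sqrt(473).
At 11/8 - (1/8)*sqrt(473): a pole of order 1; residue 11/52 + (521/73788)*sqrt(473).
At 11/8 + (1/8)*sqrt(473): a pole of order 1; residue 11/52 - (521/73788)*sqrt(473).


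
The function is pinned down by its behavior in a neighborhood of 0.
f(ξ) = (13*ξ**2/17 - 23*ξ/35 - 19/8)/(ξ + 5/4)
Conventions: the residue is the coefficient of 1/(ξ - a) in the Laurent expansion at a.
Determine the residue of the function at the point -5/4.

At the order-1 pole -5/4 set g(ξ) = (ξ - (-5/4))*f(ξ) = 13*ξ**2/17 - 23*ξ/35 - 19/8.
Simple pole: residue = g(a) at a = -5/4, which is -683/1904.

The residue is -683/1904.


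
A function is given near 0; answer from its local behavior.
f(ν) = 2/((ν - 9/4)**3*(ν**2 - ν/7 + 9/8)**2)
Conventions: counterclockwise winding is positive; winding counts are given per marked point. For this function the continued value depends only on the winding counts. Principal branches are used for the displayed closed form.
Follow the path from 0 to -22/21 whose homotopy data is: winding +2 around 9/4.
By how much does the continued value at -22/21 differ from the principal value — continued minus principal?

The function is rational, hence single-valued: continuing it around any pole returns the same value, so the difference is 0.

Continued minus principal equals 0.


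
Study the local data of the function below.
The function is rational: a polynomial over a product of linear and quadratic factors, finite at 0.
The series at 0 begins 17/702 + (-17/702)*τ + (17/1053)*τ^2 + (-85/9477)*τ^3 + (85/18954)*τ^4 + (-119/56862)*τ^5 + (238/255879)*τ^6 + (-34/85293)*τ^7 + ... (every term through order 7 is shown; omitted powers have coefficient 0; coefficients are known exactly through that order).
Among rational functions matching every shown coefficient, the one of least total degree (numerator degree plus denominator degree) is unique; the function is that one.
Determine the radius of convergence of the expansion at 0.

No rational of total degree below 3 reproduces all 8 coefficients; solving the [0/3] Pade equations on them gives f(τ) = 17/(26*(τ + 3)**3), whose expansion matches every shown term.
Denominator factor (τ + 3)^3: pole of order 3 at -3, modulus 3.
The radius of convergence is the smallest modulus among the singular points: 3.

The radius of convergence is 3.


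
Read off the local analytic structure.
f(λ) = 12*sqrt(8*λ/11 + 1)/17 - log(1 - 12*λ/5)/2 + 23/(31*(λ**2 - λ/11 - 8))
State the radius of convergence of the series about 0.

Denominator factor (λ**2 - λ/11 - 8): discriminant 3873/121, real irrational roots 1/22 + (1/22)*sqrt(3873) and 1/22 - (1/22)*sqrt(3873); poles of order 1, moduli 1/22 + (1/22)*sqrt(3873) and -1/22 + (1/22)*sqrt(3873).
Branch term (-1/2)*log(1 - λ/(5/12)): its argument vanishes at λ = 5/12, a logarithmic branch point, modulus 5/12.
Branch term (12/17)*sqrt(1 - λ/(-11/8)): its argument vanishes at λ = -11/8, a square-root branch point, modulus 11/8.
The radius of convergence is the smallest modulus among the singular points: 5/12.

The radius of convergence is 5/12.


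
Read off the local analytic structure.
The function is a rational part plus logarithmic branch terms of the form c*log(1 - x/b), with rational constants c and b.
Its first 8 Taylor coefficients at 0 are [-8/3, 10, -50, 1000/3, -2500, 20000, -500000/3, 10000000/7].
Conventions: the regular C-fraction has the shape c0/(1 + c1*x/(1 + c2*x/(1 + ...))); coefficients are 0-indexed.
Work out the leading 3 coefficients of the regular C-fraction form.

The regular C-fraction coefficients are [-8/3, 15/4, 5/4].

Taylor coefficients (read off): a_0 = -8/3, a_1 = 10, a_2 = -50.
c0 = a_0 = -8/3. Peel one level at a time: if S = 1 + c*x/S' with S'(0) = 1, then c is the x-coefficient of S and S' = c*x/(S - 1).
S_1 = c0/f = 1 + (15/4)*x + (-75/16)*x^2 + ...; c1 = 15/4.
S_2 = c1*x/(S_1 - 1) = 1 + (5/4)*x + ...; c2 = 5/4.


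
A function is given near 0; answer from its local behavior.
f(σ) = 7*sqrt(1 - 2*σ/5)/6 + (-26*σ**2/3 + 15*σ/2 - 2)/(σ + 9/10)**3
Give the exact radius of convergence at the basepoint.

The radius of convergence is 9/10.

Denominator factor (σ + 9/10)^3: pole of order 3 at -9/10, modulus 9/10.
Branch term (7/6)*sqrt(1 - σ/(5/2)): its argument vanishes at σ = 5/2, a square-root branch point, modulus 5/2.
The radius of convergence is the smallest modulus among the singular points: 9/10.


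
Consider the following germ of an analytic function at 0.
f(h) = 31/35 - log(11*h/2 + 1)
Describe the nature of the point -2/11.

The term (-1)*log(1 - h/(-2/11)) has argument 1 - -2/11/(-2/11) = 0 at -2/11: a logarithmic (infinitely-sheeted) branch point; the remaining terms are analytic or single-valued there.

The point is a logarithmic branch point.


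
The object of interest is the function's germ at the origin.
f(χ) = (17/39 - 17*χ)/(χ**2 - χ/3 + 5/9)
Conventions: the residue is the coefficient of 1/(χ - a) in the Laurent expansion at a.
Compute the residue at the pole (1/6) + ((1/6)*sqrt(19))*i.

The factor χ**2 - χ/3 + 5/9 splits as (χ - a)(χ - a') with a = (1/6) + ((1/6)*sqrt(19))*i, a' = (1/6) - ((1/6)*sqrt(19))*i. At the order-1 pole a set g(χ) = (χ - a)*f(χ) = [17/39 - 17*χ] / (χ - a').
Simple pole: residue = g(a) at a = (1/6) + ((1/6)*sqrt(19))*i, which is (-17/2) + ((187/494)*sqrt(19))*i.

The residue is (-17/2) + ((187/494)*sqrt(19))*i.


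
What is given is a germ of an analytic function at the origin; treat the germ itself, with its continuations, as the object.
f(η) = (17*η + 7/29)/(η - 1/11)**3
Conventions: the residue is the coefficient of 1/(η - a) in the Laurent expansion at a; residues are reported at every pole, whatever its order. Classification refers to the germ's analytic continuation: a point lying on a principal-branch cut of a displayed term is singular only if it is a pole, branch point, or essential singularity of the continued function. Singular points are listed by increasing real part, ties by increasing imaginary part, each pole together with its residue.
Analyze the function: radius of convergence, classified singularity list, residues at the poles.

Radius of convergence at 0: 1/11.
At 1/11: a pole of order 3; residue 0.

Denominator factor (η - 1/11)^3: pole of order 3 at 1/11, modulus 1/11.
The radius of convergence is the smallest modulus among the singular points: 1/11.
At the order-3 pole 1/11 set g(η) = (η - (1/11))^3*f(η) = 17*η + 7/29.
Order-3 pole: residue = g''(a)/2; g''(1/11) = 0, so the residue is 0.


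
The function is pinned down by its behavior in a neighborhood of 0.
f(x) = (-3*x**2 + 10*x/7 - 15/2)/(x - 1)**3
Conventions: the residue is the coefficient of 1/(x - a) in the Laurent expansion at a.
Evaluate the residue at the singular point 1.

At the order-3 pole 1 set g(x) = (x - (1))^3*f(x) = -3*x**2 + 10*x/7 - 15/2.
Order-3 pole: residue = g''(a)/2; g''(1) = -6, so the residue is -3.

The residue is -3.


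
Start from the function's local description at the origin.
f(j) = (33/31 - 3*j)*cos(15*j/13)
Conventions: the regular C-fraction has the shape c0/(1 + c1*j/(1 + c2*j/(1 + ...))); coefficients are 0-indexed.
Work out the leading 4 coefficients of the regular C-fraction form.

The regular C-fraction coefficients are [33/31, 31/11, -352043/115258, 2475/10478].

Taylor coefficients (expand at 0): a_0 = 33/31, a_1 = -3, a_2 = -7425/10478, a_3 = 675/338.
c0 = a_0 = 33/31. Peel one level at a time: if S = 1 + c*j/S' with S'(0) = 1, then c is the j-coefficient of S and S' = c*j/(S - 1).
S_1 = c0/f = 1 + (31/11)*j + (352043/40898)*j^2 + ...; c1 = 31/11.
S_2 = c1*j/(S_1 - 1) = 1 + (-352043/115258)*j + (79209675/109788484)*j^2 + ...; c2 = -352043/115258.
S_3 = c2*j/(S_2 - 1) = 1 + (2475/10478)*j + ...; c3 = 2475/10478.


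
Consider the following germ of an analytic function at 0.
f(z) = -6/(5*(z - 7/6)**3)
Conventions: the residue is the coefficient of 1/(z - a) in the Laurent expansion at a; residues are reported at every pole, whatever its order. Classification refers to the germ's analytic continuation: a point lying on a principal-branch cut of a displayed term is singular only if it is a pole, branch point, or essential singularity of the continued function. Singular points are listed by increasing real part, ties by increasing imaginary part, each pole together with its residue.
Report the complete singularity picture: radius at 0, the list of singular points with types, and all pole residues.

Radius of convergence at 0: 7/6.
At 7/6: a pole of order 3; residue 0.

Denominator factor (z - 7/6)^3: pole of order 3 at 7/6, modulus 7/6.
The radius of convergence is the smallest modulus among the singular points: 7/6.
At the order-3 pole 7/6 set g(z) = (z - (7/6))^3*f(z) = -6/5.
Order-3 pole: residue = g''(a)/2; g''(7/6) = 0, so the residue is 0.


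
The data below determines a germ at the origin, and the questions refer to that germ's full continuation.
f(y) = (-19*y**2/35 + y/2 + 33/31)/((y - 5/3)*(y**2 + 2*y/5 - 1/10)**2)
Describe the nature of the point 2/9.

Denominator factors: y**2 + 2*y/5 - 1/10 = 31/810 at y = 2/9; y - 5/3 = -13/9 at y = 2/9 — none vanishes.
So the germ continues analytically to 2/9.

The point is a regular point.


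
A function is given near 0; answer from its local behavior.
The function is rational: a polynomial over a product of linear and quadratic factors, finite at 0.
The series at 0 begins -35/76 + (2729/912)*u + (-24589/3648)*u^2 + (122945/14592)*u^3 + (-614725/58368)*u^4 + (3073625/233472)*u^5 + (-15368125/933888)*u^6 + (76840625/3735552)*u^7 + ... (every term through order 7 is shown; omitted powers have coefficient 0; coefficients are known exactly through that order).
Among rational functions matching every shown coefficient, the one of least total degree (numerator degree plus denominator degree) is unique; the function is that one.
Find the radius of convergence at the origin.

The radius of convergence is 4/5.

No rational of total degree below 3 reproduces all 8 coefficients; solving the [2/1] Pade equations on them gives f(u) = (-12*u**2/5 + 29*u/15 - 7/19)/(u + 4/5), whose expansion matches every shown term.
Denominator factor (u + 4/5): pole of order 1 at -4/5, modulus 4/5.
The radius of convergence is the smallest modulus among the singular points: 4/5.


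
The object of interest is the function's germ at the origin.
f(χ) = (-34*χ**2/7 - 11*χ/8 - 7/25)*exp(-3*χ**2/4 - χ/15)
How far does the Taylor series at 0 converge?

The factor exp(-3*χ**2/4 - χ/15) is entire and contributes no finite singular point.
The polynomial part has no poles.
No finite singular points: the Taylor series at 0 converges everywhere.

The radius of convergence is infinite.


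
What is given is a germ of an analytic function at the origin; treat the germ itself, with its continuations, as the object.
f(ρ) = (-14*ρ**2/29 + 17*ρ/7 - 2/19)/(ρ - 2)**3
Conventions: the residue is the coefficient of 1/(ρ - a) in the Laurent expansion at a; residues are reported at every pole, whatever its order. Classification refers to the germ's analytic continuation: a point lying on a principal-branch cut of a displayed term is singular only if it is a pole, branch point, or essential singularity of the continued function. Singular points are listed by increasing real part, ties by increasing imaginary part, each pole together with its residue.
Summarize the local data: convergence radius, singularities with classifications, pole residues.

Denominator factor (ρ - 2)^3: pole of order 3 at 2, modulus 2.
The radius of convergence is the smallest modulus among the singular points: 2.
At the order-3 pole 2 set g(ρ) = (ρ - (2))^3*f(ρ) = -14*ρ**2/29 + 17*ρ/7 - 2/19.
Order-3 pole: residue = g''(a)/2; g''(2) = -28/29, so the residue is -14/29.

Radius of convergence at 0: 2.
At 2: a pole of order 3; residue -14/29.


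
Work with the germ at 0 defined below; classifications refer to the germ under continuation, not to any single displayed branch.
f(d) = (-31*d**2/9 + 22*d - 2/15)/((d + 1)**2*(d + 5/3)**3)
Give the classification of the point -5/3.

The point is a pole of order 3.

The denominator factor d + 5/3 vanishes at -5/3 and appears to the power 3; the numerator there equals -18779/405, nonzero, and no other factor vanishes.
Hence a pole whose order is the multiplicity, 3.


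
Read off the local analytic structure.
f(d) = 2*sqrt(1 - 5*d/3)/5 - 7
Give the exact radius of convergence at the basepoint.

The radius of convergence is 3/5.

Branch term (2/5)*sqrt(1 - d/(3/5)): its argument vanishes at d = 3/5, a square-root branch point, modulus 3/5.
The radius of convergence is the smallest modulus among the singular points: 3/5.


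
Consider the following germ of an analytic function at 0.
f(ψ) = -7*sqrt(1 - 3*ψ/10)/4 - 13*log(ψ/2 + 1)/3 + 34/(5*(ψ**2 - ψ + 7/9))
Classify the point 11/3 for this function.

The point is a regular point.

Denominator factors: ψ**2 - ψ + 7/9 = 95/9 at ψ = 11/3 — none vanishes.
Branch term sqrt(1 - ψ/(10/3)): argument at 11/3 is -1/10, nonzero, so 11/3 is not its branch point (a point on a principal cut is still regular for the continued germ).
Branch term log(1 - ψ/(-2)): argument at 11/3 is 17/6, nonzero, so 11/3 is not its branch point (a point on a principal cut is still regular for the continued germ).
So the germ continues analytically to 11/3.


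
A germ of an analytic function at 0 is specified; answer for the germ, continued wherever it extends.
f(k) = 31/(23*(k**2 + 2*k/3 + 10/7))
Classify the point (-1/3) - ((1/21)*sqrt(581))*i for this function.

The point is a pole of order 1.

The denominator factor k**2 + 2*k/3 + 10/7 vanishes at (-1/3) - ((1/21)*sqrt(581))*i and appears to the power 1; the numerator there equals 31/23, nonzero, and no other factor vanishes.
Hence a pole whose order is the multiplicity, 1.


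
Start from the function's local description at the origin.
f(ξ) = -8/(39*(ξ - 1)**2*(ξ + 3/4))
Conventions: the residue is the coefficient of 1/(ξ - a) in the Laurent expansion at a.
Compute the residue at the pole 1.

At the order-2 pole 1 set g(ξ) = (ξ - (1))^2*f(ξ) = -8/(39*(ξ + 3/4)).
Order-2 pole: residue = g'(a); g'(1) = 128/1911, so the residue is 128/1911.

The residue is 128/1911.


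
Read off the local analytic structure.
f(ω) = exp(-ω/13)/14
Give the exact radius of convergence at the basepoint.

The factor exp(-ω/13) is entire and contributes no finite singular point.
The polynomial part has no poles.
No finite singular points: the Taylor series at 0 converges everywhere.

The radius of convergence is infinite.


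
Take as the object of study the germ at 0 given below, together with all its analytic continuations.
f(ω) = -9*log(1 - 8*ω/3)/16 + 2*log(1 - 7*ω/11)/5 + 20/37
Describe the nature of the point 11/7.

The term (2/5)*log(1 - ω/(11/7)) has argument 1 - 11/7/(11/7) = 0 at 11/7: a logarithmic (infinitely-sheeted) branch point; the remaining terms are analytic or single-valued there.

The point is a logarithmic branch point.


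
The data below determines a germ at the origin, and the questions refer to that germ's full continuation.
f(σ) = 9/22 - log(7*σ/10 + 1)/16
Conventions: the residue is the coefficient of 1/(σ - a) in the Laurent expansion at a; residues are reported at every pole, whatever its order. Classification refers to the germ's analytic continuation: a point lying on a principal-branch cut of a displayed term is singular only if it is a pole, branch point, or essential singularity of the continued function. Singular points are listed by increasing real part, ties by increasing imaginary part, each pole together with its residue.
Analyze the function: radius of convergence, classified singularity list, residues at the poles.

Branch term (-1/16)*log(1 - σ/(-10/7)): its argument vanishes at σ = -10/7, a logarithmic branch point, modulus 10/7.
The radius of convergence is the smallest modulus among the singular points: 10/7.

Radius of convergence at 0: 10/7.
At -10/7: a logarithmic branch point.


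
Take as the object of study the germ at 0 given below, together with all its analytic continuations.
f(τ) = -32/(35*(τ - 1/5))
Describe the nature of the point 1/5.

The denominator factor τ - 1/5 vanishes at 1/5 and appears to the power 1; the numerator there equals -32/35, nonzero, and no other factor vanishes.
Hence a pole whose order is the multiplicity, 1.

The point is a pole of order 1.


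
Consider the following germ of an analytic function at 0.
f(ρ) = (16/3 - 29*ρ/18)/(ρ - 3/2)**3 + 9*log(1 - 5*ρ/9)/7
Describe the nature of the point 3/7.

Denominator factors: ρ - 3/2 = -15/14 at ρ = 3/7 — none vanishes.
Branch term log(1 - ρ/(9/5)): argument at 3/7 is 16/21, nonzero, so 3/7 is not its branch point (a point on a principal cut is still regular for the continued germ).
So the germ continues analytically to 3/7.

The point is a regular point.


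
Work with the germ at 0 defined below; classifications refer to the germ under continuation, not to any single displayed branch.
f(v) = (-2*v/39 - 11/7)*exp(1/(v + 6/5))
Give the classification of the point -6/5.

The point is an essential singularity.

The exponent 1/(v - (-6/5)) has a pole at -6/5, so exp(1/(v - (-6/5))) takes every nonzero value near it: an essential singularity (not a pole of any order).


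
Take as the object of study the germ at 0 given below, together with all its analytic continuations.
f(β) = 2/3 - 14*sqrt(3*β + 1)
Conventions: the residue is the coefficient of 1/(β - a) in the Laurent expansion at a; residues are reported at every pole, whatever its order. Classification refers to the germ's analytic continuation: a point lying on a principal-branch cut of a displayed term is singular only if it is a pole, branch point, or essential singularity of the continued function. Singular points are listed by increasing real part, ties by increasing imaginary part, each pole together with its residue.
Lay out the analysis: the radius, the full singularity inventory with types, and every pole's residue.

Radius of convergence at 0: 1/3.
At -1/3: an algebraic (square-root) branch point.

Branch term (-14)*sqrt(1 - β/(-1/3)): its argument vanishes at β = -1/3, a square-root branch point, modulus 1/3.
The radius of convergence is the smallest modulus among the singular points: 1/3.


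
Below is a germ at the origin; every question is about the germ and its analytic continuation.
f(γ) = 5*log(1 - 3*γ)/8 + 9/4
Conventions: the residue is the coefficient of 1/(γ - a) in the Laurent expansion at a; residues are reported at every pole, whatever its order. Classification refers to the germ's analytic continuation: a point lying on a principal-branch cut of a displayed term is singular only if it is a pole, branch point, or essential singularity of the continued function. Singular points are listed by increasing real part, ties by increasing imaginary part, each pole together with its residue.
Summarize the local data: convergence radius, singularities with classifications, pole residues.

Branch term (5/8)*log(1 - γ/(1/3)): its argument vanishes at γ = 1/3, a logarithmic branch point, modulus 1/3.
The radius of convergence is the smallest modulus among the singular points: 1/3.

Radius of convergence at 0: 1/3.
At 1/3: a logarithmic branch point.


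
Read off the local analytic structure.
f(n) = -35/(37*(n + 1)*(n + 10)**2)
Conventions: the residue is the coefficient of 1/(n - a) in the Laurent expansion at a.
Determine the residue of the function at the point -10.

At the order-2 pole -10 set g(n) = (n - (-10))^2*f(n) = -35/(37*(n + 1)).
Order-2 pole: residue = g'(a); g'(-10) = 35/2997, so the residue is 35/2997.

The residue is 35/2997.


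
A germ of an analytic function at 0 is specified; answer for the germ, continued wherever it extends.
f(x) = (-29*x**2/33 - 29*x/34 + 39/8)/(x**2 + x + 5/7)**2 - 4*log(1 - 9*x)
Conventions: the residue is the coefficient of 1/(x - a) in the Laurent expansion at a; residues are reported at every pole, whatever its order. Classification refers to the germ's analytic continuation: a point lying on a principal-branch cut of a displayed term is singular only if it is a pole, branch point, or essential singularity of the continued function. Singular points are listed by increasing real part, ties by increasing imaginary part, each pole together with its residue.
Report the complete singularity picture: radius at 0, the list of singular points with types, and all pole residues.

Radius of convergence at 0: 1/9.
At (-1/2) - ((1/14)*sqrt(91))*i: a pole of order 2; residue ((146831/379236)*sqrt(91))*i.
At (-1/2) + ((1/14)*sqrt(91))*i: a pole of order 2; residue -((146831/379236)*sqrt(91))*i.
At 1/9: a logarithmic branch point.


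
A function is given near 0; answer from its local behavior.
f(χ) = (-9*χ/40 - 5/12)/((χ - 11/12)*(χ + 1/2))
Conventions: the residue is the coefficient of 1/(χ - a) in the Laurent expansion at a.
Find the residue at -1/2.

The residue is 73/340.

At the order-1 pole -1/2 set g(χ) = (χ - (-1/2))*f(χ) = (-9*χ/40 - 5/12)/(χ - 11/12).
Simple pole: residue = g(a) at a = -1/2, which is 73/340.


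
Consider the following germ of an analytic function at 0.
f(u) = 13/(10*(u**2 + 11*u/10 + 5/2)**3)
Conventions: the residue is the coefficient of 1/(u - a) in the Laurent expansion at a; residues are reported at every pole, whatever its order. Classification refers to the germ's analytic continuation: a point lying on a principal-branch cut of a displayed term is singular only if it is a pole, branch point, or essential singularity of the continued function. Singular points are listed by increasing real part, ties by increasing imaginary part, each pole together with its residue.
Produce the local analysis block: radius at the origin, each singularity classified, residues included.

Radius of convergence at 0: (1/2)*sqrt(10).
At (-11/20) - ((1/20)*sqrt(879))*i: a pole of order 3; residue ((260000/226383813)*sqrt(879))*i.
At (-11/20) + ((1/20)*sqrt(879))*i: a pole of order 3; residue -((260000/226383813)*sqrt(879))*i.


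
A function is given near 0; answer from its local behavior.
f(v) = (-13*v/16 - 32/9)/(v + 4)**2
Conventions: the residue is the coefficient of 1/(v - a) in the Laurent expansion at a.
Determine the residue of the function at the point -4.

The residue is -13/16.

At the order-2 pole -4 set g(v) = (v - (-4))^2*f(v) = -13*v/16 - 32/9.
Order-2 pole: residue = g'(a); g'(-4) = -13/16, so the residue is -13/16.


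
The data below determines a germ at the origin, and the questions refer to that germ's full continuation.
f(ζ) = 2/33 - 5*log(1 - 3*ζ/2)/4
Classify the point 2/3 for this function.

The term (-5/4)*log(1 - ζ/(2/3)) has argument 1 - 2/3/(2/3) = 0 at 2/3: a logarithmic (infinitely-sheeted) branch point; the remaining terms are analytic or single-valued there.

The point is a logarithmic branch point.


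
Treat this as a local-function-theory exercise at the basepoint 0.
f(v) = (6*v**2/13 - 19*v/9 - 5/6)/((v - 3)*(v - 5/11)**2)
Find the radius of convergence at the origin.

Denominator factor (v - 5/11)^2: pole of order 2 at 5/11, modulus 5/11.
Denominator factor (v - 3): pole of order 1 at 3, modulus 3.
The radius of convergence is the smallest modulus among the singular points: 5/11.

The radius of convergence is 5/11.


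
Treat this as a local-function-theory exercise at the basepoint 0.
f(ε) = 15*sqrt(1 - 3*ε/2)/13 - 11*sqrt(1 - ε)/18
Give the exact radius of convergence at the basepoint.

Branch term (15/13)*sqrt(1 - ε/(2/3)): its argument vanishes at ε = 2/3, a square-root branch point, modulus 2/3.
Branch term (-11/18)*sqrt(1 - ε/(1)): its argument vanishes at ε = 1, a square-root branch point, modulus 1.
The radius of convergence is the smallest modulus among the singular points: 2/3.

The radius of convergence is 2/3.


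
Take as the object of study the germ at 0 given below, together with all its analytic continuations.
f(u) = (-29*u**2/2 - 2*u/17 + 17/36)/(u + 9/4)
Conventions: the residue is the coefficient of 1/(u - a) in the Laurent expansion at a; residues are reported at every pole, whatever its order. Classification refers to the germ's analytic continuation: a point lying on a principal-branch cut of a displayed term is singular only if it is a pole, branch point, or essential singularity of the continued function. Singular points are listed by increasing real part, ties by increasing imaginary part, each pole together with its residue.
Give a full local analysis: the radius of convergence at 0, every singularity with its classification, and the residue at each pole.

Denominator factor (u + 9/4): pole of order 1 at -9/4, modulus 9/4.
The radius of convergence is the smallest modulus among the singular points: 9/4.
At the order-1 pole -9/4 set g(u) = (u - (-9/4))*f(u) = -29*u**2/2 - 2*u/17 + 17/36.
Simple pole: residue = g(a) at a = -9/4, which is -355789/4896.

Radius of convergence at 0: 9/4.
At -9/4: a pole of order 1; residue -355789/4896.


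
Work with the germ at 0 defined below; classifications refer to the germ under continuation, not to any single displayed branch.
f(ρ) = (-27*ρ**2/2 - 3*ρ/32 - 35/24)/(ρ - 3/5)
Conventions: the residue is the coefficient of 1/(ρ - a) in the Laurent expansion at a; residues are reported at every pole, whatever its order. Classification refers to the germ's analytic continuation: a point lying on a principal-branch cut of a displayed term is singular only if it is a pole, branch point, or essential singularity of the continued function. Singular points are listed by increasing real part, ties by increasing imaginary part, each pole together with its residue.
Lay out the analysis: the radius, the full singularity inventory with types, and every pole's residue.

Radius of convergence at 0: 3/5.
At 3/5: a pole of order 1; residue -15299/2400.

Denominator factor (ρ - 3/5): pole of order 1 at 3/5, modulus 3/5.
The radius of convergence is the smallest modulus among the singular points: 3/5.
At the order-1 pole 3/5 set g(ρ) = (ρ - (3/5))*f(ρ) = -27*ρ**2/2 - 3*ρ/32 - 35/24.
Simple pole: residue = g(a) at a = 3/5, which is -15299/2400.


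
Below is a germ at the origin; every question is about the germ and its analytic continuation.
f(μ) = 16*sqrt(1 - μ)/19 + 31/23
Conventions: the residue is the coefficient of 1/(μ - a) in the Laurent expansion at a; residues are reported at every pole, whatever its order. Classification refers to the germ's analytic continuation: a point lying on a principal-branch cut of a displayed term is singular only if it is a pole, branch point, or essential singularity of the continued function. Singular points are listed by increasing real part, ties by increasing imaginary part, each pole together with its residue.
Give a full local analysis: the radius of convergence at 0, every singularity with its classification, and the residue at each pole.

Branch term (16/19)*sqrt(1 - μ/(1)): its argument vanishes at μ = 1, a square-root branch point, modulus 1.
The radius of convergence is the smallest modulus among the singular points: 1.

Radius of convergence at 0: 1.
At 1: an algebraic (square-root) branch point.


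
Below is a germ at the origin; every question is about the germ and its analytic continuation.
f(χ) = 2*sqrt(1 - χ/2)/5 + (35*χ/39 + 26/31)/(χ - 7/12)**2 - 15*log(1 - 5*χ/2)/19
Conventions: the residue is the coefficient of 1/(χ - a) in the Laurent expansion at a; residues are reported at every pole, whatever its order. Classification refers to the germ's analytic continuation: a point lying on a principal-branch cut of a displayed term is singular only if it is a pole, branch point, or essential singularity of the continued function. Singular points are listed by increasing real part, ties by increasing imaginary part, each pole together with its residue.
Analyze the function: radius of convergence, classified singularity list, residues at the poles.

Denominator factor (χ - 7/12)^2: pole of order 2 at 7/12, modulus 7/12.
Branch term (-15/19)*log(1 - χ/(2/5)): its argument vanishes at χ = 2/5, a logarithmic branch point, modulus 2/5.
Branch term (2/5)*sqrt(1 - χ/(2)): its argument vanishes at χ = 2, a square-root branch point, modulus 2.
The radius of convergence is the smallest modulus among the singular points: 2/5.
The branch terms are analytic at 7/12 and contribute nothing to the residue; only the rational part matters.
At the order-2 pole 7/12 set g(χ) = (χ - (7/12))^2*(rational part) = 35*χ/39 + 26/31.
Order-2 pole: residue = g'(a); g'(7/12) = 35/39, so the residue is 35/39.
List the singular points by increasing real part (a conjugate pair: the negative imaginary part first).

Radius of convergence at 0: 2/5.
At 2/5: a logarithmic branch point.
At 7/12: a pole of order 2; residue 35/39.
At 2: an algebraic (square-root) branch point.


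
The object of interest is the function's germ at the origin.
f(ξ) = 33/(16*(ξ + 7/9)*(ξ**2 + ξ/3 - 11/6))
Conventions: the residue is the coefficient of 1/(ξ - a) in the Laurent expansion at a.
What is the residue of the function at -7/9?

The residue is -2673/1928.

At the order-1 pole -7/9 set g(ξ) = (ξ - (-7/9))*f(ξ) = 33/(16*(ξ**2 + ξ/3 - 11/6)).
Simple pole: residue = g(a) at a = -7/9, which is -2673/1928.


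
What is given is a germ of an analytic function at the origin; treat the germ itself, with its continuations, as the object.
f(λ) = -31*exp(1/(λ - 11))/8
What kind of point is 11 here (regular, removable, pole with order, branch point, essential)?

The exponent 1/(λ - (11)) has a pole at 11, so exp(1/(λ - (11))) takes every nonzero value near it: an essential singularity (not a pole of any order).

The point is an essential singularity.


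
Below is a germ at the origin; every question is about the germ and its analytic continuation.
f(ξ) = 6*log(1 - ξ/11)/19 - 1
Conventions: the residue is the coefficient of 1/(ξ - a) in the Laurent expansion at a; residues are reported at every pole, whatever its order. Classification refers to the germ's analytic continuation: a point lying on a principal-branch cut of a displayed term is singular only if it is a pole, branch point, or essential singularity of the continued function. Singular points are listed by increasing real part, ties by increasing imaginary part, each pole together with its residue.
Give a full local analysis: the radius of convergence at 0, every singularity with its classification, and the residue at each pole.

Branch term (6/19)*log(1 - ξ/(11)): its argument vanishes at ξ = 11, a logarithmic branch point, modulus 11.
The radius of convergence is the smallest modulus among the singular points: 11.

Radius of convergence at 0: 11.
At 11: a logarithmic branch point.


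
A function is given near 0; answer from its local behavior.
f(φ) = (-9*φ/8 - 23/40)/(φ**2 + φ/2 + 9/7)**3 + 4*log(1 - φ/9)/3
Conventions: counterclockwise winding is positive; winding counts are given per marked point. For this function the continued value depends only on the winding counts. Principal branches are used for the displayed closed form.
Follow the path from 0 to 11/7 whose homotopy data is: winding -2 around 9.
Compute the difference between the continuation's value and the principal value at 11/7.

Continued minus principal equals -(16/3)*pi*i.

The rational part is single-valued and drops out of the difference; each branch term changes only by its own monodromy.
(4/3)*log(1 - φ/(9)): each positive loop around 9 adds 2*pi*i to the log, so winding -2 contributes (4/3)*(-2)*2*pi*i = -(16/3)*pi*i.
Summing the contributions at φ = 11/7 gives -(16/3)*pi*i.


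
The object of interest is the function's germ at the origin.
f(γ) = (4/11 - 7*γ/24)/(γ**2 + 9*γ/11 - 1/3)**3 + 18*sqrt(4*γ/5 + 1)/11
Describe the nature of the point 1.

The point is a regular point.

Denominator factors: γ**2 + 9*γ/11 - 1/3 = 49/33 at γ = 1 — none vanishes.
Branch term sqrt(1 - γ/(-5/4)): argument at 1 is 9/5, nonzero, so 1 is not its branch point (a point on a principal cut is still regular for the continued germ).
So the germ continues analytically to 1.


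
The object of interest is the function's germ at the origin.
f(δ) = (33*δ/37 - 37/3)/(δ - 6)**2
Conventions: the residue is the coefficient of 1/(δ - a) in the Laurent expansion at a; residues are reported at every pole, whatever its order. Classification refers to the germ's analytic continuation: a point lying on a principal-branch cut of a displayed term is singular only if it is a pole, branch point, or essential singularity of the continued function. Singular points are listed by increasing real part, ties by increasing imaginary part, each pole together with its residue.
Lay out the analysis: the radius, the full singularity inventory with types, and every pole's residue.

Denominator factor (δ - 6)^2: pole of order 2 at 6, modulus 6.
The radius of convergence is the smallest modulus among the singular points: 6.
At the order-2 pole 6 set g(δ) = (δ - (6))^2*f(δ) = 33*δ/37 - 37/3.
Order-2 pole: residue = g'(a); g'(6) = 33/37, so the residue is 33/37.

Radius of convergence at 0: 6.
At 6: a pole of order 2; residue 33/37.


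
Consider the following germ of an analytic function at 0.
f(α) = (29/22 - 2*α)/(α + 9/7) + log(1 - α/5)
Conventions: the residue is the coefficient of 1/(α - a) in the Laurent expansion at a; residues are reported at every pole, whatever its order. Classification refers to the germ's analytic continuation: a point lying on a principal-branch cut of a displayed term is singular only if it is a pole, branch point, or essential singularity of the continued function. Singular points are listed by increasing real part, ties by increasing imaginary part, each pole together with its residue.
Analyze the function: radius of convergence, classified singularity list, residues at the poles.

Radius of convergence at 0: 9/7.
At -9/7: a pole of order 1; residue 599/154.
At 5: a logarithmic branch point.

Denominator factor (α + 9/7): pole of order 1 at -9/7, modulus 9/7.
Branch term (1)*log(1 - α/(5)): its argument vanishes at α = 5, a logarithmic branch point, modulus 5.
The radius of convergence is the smallest modulus among the singular points: 9/7.
The branch term is analytic at -9/7 and contributes nothing to the residue; only the rational part matters.
At the order-1 pole -9/7 set g(α) = (α - (-9/7))*(rational part) = 29/22 - 2*α.
Simple pole: residue = g(a) at a = -9/7, which is 599/154.
List the singular points by increasing real part (a conjugate pair: the negative imaginary part first).
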